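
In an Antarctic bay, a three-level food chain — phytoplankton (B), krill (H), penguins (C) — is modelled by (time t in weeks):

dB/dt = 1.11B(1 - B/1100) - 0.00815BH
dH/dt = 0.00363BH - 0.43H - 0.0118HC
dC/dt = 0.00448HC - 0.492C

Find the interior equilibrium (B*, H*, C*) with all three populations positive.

From dC/dt = 0: 0.00448H* = 0.492, so H* = 110.
From dB/dt = 0: 1.11(1 - B*/1100) = 0.00815·110, giving B* = 1100·(1 - 0.806) = 213.
From dH/dt = 0: 0.00363·213 - 0.43 = 0.0118C*, so C* = 0.343/0.0118 = 29.1.

B* ≈ 213, H* ≈ 110, C* ≈ 29.1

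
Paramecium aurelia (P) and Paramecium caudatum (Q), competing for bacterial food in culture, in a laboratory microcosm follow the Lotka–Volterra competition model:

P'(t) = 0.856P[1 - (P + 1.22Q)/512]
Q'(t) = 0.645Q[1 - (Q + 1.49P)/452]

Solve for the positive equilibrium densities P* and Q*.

Setting both brackets to zero gives the nullclines P + 1.22Q = 512 and 1.49P + Q = 452.
Substituting Q = 452 - 1.49P into the first: P(1 - 1.22·1.49) = 512 - 1.22·452.
So P* = -39.4/-0.818 = 48.2, and then Q* = 452 - 1.49·48.2 = 380.

P* ≈ 48.2, Q* ≈ 380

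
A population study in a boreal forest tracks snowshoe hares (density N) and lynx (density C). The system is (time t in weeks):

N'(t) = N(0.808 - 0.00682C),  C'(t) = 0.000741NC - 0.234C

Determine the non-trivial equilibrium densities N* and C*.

N* ≈ 316, C* ≈ 118

Set dC/dt = 0 with C > 0: 0.000741N - 0.234 = 0, so N* = 0.234/0.000741 = 316.
Set dN/dt = 0 with N > 0: 0.808 - 0.00682C = 0, so C* = 0.808/0.00682 = 118.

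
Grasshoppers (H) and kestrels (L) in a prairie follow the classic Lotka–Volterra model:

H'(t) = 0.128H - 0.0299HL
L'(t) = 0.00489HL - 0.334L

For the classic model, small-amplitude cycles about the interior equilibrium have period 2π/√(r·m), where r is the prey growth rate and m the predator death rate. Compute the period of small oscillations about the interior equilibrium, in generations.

T ≈ 30.4 generations

Here r = 0.128 and m = 0.334, so r·m = 0.0428.
ω = √0.0428 = 0.207 per generation, hence T = 2π/ω ≈ 30.4 generations.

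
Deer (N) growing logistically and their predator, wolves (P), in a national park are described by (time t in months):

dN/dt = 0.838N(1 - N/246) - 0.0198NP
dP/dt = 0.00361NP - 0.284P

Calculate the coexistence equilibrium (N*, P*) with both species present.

From dP/dt = 0 with P > 0: 0.00361N* = 0.284, so N* = 78.7.
Substitute into dN/dt = 0: 0.838(1 - 78.7/246) = 0.0198P*.
The bracket is 0.68, giving P* = 0.57/0.0198 = 28.8.

N* ≈ 78.7, P* ≈ 28.8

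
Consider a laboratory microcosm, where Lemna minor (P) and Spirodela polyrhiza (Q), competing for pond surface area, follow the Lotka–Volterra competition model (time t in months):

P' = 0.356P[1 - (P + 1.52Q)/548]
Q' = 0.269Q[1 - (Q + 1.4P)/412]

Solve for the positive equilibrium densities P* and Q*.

P* ≈ 69.4, Q* ≈ 315

Setting both brackets to zero gives the nullclines P + 1.52Q = 548 and 1.4P + Q = 412.
Substituting Q = 412 - 1.4P into the first: P(1 - 1.52·1.4) = 548 - 1.52·412.
So P* = -78.2/-1.13 = 69.4, and then Q* = 412 - 1.4·69.4 = 315.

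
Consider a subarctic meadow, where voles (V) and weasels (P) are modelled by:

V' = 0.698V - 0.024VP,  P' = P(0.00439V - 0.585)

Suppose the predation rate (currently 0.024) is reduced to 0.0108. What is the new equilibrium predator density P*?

At the interior fixed point, setting dV/dt = 0 with V > 0 fixes P* = (prey growth rate)/(VP coefficient) — independent of the other coefficients.
With the change, P* = 0.698/0.0108 = 64.6; it rises from 29.1.

P* ≈ 64.6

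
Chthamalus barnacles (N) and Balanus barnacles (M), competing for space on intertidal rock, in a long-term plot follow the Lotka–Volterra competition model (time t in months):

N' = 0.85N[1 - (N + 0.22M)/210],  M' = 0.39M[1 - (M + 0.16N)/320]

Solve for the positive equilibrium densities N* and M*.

Setting both brackets to zero gives the nullclines N + 0.22M = 210 and 0.16N + M = 320.
Substituting M = 320 - 0.16N into the first: N(1 - 0.22·0.16) = 210 - 0.22·320.
So N* = 140/0.965 = 145, and then M* = 320 - 0.16·145 = 297.

N* ≈ 145, M* ≈ 297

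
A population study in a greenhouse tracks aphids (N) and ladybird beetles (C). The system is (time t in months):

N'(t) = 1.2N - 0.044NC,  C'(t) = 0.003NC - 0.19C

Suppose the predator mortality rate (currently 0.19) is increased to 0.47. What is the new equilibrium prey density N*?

N* ≈ 157

At the interior fixed point, setting dC/dt = 0 with C > 0 fixes N* = (predator death rate)/(NC coefficient) — independent of the other coefficients.
With the change, N* = 0.47/0.003 = 157; it rises from 63.3.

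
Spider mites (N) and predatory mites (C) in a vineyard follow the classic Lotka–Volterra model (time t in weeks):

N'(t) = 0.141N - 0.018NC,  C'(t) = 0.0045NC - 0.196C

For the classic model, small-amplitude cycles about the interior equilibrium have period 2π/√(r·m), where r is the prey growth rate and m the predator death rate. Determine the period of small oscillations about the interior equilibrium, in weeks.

T ≈ 37.8 weeks

Here r = 0.141 and m = 0.196, so r·m = 0.0276.
ω = √0.0276 = 0.166 per week, hence T = 2π/ω ≈ 37.8 weeks.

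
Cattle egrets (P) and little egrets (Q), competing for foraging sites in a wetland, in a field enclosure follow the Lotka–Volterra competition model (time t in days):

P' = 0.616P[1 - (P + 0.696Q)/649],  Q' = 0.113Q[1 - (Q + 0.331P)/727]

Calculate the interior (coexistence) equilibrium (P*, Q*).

Setting both brackets to zero gives the nullclines P + 0.696Q = 649 and 0.331P + Q = 727.
Substituting Q = 727 - 0.331P into the first: P(1 - 0.696·0.331) = 649 - 0.696·727.
So P* = 143/0.77 = 186, and then Q* = 727 - 0.331·186 = 665.

P* ≈ 186, Q* ≈ 665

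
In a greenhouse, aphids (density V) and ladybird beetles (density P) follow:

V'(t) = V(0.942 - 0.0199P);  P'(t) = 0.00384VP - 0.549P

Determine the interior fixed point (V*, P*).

Set dP/dt = 0 with P > 0: 0.00384V - 0.549 = 0, so V* = 0.549/0.00384 = 143.
Set dV/dt = 0 with V > 0: 0.942 - 0.0199P = 0, so P* = 0.942/0.0199 = 47.3.

V* ≈ 143, P* ≈ 47.3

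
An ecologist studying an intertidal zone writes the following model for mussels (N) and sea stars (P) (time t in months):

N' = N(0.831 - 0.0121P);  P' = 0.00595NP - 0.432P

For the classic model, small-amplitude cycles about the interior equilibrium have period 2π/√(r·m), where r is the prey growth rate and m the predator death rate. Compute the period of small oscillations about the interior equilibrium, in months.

Here r = 0.831 and m = 0.432, so r·m = 0.359.
ω = √0.359 = 0.599 per month, hence T = 2π/ω ≈ 10.5 months.

T ≈ 10.5 months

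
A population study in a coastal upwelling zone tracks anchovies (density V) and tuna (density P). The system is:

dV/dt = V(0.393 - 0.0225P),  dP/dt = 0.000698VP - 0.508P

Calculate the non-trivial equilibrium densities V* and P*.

Set dP/dt = 0 with P > 0: 0.000698V - 0.508 = 0, so V* = 0.508/0.000698 = 728.
Set dV/dt = 0 with V > 0: 0.393 - 0.0225P = 0, so P* = 0.393/0.0225 = 17.5.

V* ≈ 728, P* ≈ 17.5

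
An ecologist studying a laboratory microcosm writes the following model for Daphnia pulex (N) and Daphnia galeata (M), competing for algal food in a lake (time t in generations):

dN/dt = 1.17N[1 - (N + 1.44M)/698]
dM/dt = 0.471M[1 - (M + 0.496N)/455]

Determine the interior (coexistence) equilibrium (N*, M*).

N* ≈ 150, M* ≈ 381

Setting both brackets to zero gives the nullclines N + 1.44M = 698 and 0.496N + M = 455.
Substituting M = 455 - 0.496N into the first: N(1 - 1.44·0.496) = 698 - 1.44·455.
So N* = 42.8/0.286 = 150, and then M* = 455 - 0.496·150 = 381.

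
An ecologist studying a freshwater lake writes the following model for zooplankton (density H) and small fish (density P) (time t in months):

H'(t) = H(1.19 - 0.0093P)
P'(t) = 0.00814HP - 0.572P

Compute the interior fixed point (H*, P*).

H* ≈ 70.3, P* ≈ 128

Set dP/dt = 0 with P > 0: 0.00814H - 0.572 = 0, so H* = 0.572/0.00814 = 70.3.
Set dH/dt = 0 with H > 0: 1.19 - 0.0093P = 0, so P* = 1.19/0.0093 = 128.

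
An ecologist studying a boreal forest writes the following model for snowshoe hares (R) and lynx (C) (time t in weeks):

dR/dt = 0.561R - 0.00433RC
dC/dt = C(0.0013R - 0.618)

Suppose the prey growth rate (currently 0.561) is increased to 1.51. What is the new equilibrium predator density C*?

C* ≈ 349

At the interior fixed point, setting dR/dt = 0 with R > 0 fixes C* = (prey growth rate)/(RC coefficient) — independent of the other coefficients.
With the change, C* = 1.51/0.00433 = 349; it rises from 130.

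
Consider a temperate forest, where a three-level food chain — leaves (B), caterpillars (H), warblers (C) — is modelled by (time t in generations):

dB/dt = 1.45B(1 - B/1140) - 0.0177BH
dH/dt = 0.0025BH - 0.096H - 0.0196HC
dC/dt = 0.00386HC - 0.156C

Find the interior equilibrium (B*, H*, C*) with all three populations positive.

From dC/dt = 0: 0.00386H* = 0.156, so H* = 40.4.
From dB/dt = 0: 1.45(1 - B*/1140) = 0.0177·40.4, giving B* = 1140·(1 - 0.493) = 578.
From dH/dt = 0: 0.0025·578 - 0.096 = 0.0196C*, so C* = 1.35/0.0196 = 68.8.

B* ≈ 578, H* ≈ 40.4, C* ≈ 68.8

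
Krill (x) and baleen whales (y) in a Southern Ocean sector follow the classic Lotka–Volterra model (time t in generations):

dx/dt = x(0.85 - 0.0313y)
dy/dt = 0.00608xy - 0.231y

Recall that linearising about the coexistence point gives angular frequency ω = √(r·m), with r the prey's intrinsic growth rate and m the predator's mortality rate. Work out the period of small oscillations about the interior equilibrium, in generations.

T ≈ 14.2 generations

Here r = 0.85 and m = 0.231, so r·m = 0.196.
ω = √0.196 = 0.443 per generation, hence T = 2π/ω ≈ 14.2 generations.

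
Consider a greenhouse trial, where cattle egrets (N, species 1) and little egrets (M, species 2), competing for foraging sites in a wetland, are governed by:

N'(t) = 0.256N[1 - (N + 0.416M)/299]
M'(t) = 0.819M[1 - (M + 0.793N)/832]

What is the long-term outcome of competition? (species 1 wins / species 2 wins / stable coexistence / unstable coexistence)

species 2 excludes species 1

Compare the nullcline intercepts: K1/α12 = 299/0.416 = 719 < K2 = 832; K2/α21 = 832/0.793 = 1050 > K1 = 299.
Since the inequalities point opposite ways, species 2 can invade but species 1 cannot.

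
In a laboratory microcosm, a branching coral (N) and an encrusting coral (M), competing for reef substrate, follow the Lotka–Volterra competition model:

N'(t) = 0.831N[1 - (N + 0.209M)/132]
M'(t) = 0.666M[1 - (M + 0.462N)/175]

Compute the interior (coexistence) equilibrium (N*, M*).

Setting both brackets to zero gives the nullclines N + 0.209M = 132 and 0.462N + M = 175.
Substituting M = 175 - 0.462N into the first: N(1 - 0.209·0.462) = 132 - 0.209·175.
So N* = 95.4/0.903 = 106, and then M* = 175 - 0.462·106 = 126.

N* ≈ 106, M* ≈ 126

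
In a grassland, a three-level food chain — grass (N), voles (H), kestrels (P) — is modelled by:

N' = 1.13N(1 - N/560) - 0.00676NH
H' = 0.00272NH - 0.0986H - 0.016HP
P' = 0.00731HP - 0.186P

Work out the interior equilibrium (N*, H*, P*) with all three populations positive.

From dP/dt = 0: 0.00731H* = 0.186, so H* = 25.4.
From dN/dt = 0: 1.13(1 - N*/560) = 0.00676·25.4, giving N* = 560·(1 - 0.152) = 475.
From dH/dt = 0: 0.00272·475 - 0.0986 = 0.016P*, so P* = 1.19/0.016 = 74.5.

N* ≈ 475, H* ≈ 25.4, P* ≈ 74.5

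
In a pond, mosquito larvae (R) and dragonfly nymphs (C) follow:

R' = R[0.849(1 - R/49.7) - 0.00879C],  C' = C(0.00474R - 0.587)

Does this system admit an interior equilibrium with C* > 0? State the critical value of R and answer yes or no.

Threshold R = 124; K < 124, so no, the predator goes extinct.

The predator equation gives dC/dt > 0 only when R > 0.587/0.00474 = 124.
Without the predator, R → K = 49.7. Since 49.7 < 124, the predator cannot invade.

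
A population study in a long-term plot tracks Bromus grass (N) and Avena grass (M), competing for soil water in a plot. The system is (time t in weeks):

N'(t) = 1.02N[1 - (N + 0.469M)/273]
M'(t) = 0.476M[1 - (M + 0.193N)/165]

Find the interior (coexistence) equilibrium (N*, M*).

N* ≈ 215, M* ≈ 123

Setting both brackets to zero gives the nullclines N + 0.469M = 273 and 0.193N + M = 165.
Substituting M = 165 - 0.193N into the first: N(1 - 0.469·0.193) = 273 - 0.469·165.
So N* = 196/0.909 = 215, and then M* = 165 - 0.193·215 = 123.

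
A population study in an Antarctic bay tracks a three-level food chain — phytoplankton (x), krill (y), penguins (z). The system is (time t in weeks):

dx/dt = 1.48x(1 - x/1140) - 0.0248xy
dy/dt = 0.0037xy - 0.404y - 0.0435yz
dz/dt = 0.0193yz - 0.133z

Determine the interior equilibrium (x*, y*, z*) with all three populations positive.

From dz/dt = 0: 0.0193y* = 0.133, so y* = 6.89.
From dx/dt = 0: 1.48(1 - x*/1140) = 0.0248·6.89, giving x* = 1140·(1 - 0.115) = 1010.
From dy/dt = 0: 0.0037·1010 - 0.404 = 0.0435z*, so z* = 3.33/0.0435 = 76.5.

x* ≈ 1010, y* ≈ 6.89, z* ≈ 76.5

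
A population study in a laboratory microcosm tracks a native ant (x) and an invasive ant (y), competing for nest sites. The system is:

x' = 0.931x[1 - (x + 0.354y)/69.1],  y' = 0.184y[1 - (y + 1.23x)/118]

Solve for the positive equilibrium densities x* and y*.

Setting both brackets to zero gives the nullclines x + 0.354y = 69.1 and 1.23x + y = 118.
Substituting y = 118 - 1.23x into the first: x(1 - 0.354·1.23) = 69.1 - 0.354·118.
So x* = 27.3/0.565 = 48.4, and then y* = 118 - 1.23·48.4 = 58.5.

x* ≈ 48.4, y* ≈ 58.5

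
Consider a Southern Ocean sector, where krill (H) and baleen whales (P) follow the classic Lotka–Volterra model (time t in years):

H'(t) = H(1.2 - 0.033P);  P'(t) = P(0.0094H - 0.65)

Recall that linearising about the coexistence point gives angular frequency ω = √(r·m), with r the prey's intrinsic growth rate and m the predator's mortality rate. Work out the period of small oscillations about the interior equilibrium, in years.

Here r = 1.2 and m = 0.65, so r·m = 0.78.
ω = √0.78 = 0.883 per year, hence T = 2π/ω ≈ 7.11 years.

T ≈ 7.11 years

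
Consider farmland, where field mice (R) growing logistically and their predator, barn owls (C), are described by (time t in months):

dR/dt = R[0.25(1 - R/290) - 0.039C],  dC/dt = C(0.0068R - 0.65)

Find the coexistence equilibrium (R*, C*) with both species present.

From dC/dt = 0 with C > 0: 0.0068R* = 0.65, so R* = 95.6.
Substitute into dR/dt = 0: 0.25(1 - 95.6/290) = 0.039C*.
The bracket is 0.67, giving C* = 0.168/0.039 = 4.3.

R* ≈ 95.6, C* ≈ 4.3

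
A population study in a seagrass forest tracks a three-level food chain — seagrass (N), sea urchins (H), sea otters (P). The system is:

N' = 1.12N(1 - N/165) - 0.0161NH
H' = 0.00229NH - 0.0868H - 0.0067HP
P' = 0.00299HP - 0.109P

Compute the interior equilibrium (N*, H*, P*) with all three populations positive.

From dP/dt = 0: 0.00299H* = 0.109, so H* = 36.5.
From dN/dt = 0: 1.12(1 - N*/165) = 0.0161·36.5, giving N* = 165·(1 - 0.524) = 78.5.
From dH/dt = 0: 0.00229·78.5 - 0.0868 = 0.0067P*, so P* = 0.093/0.0067 = 13.9.

N* ≈ 78.5, H* ≈ 36.5, P* ≈ 13.9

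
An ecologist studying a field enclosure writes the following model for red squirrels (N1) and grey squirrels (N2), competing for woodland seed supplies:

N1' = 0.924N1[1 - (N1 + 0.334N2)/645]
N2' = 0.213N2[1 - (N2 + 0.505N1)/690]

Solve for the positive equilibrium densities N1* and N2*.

N1* ≈ 499, N2* ≈ 438

Setting both brackets to zero gives the nullclines N1 + 0.334N2 = 645 and 0.505N1 + N2 = 690.
Substituting N2 = 690 - 0.505N1 into the first: N1(1 - 0.334·0.505) = 645 - 0.334·690.
So N1* = 415/0.831 = 499, and then N2* = 690 - 0.505·499 = 438.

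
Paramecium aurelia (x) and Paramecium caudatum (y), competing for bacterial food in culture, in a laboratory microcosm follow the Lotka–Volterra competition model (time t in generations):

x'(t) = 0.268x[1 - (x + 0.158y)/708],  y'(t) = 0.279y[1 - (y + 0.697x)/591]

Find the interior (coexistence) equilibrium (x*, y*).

x* ≈ 691, y* ≈ 110

Setting both brackets to zero gives the nullclines x + 0.158y = 708 and 0.697x + y = 591.
Substituting y = 591 - 0.697x into the first: x(1 - 0.158·0.697) = 708 - 0.158·591.
So x* = 615/0.89 = 691, and then y* = 591 - 0.697·691 = 110.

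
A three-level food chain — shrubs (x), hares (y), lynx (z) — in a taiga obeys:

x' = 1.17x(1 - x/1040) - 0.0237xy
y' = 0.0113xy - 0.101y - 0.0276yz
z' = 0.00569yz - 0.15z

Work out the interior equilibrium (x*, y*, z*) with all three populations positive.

From dz/dt = 0: 0.00569y* = 0.15, so y* = 26.4.
From dx/dt = 0: 1.17(1 - x*/1040) = 0.0237·26.4, giving x* = 1040·(1 - 0.534) = 485.
From dy/dt = 0: 0.0113·485 - 0.101 = 0.0276z*, so z* = 5.38/0.0276 = 195.

x* ≈ 485, y* ≈ 26.4, z* ≈ 195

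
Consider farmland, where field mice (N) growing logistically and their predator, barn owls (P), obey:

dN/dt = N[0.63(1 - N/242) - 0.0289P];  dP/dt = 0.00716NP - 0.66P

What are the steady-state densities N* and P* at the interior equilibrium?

N* ≈ 92.2, P* ≈ 13.5

From dP/dt = 0 with P > 0: 0.00716N* = 0.66, so N* = 92.2.
Substitute into dN/dt = 0: 0.63(1 - 92.2/242) = 0.0289P*.
The bracket is 0.619, giving P* = 0.39/0.0289 = 13.5.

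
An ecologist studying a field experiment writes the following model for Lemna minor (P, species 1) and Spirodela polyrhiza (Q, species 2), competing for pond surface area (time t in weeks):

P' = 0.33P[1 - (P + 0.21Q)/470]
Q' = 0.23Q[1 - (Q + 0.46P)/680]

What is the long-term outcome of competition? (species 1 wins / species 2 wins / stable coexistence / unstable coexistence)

stable coexistence

Compare the nullcline intercepts: K1/α12 = 470/0.21 = 2240 > K2 = 680; K2/α21 = 680/0.46 = 1480 > K1 = 470.
Since both inequalities hold, each species can invade when rare, so the interior equilibrium is stable.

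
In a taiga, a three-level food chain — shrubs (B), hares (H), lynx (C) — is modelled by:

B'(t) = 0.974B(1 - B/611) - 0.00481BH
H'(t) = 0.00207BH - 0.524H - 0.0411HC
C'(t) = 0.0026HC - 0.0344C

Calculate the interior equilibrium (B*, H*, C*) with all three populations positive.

B* ≈ 571, H* ≈ 13.2, C* ≈ 16

From dC/dt = 0: 0.0026H* = 0.0344, so H* = 13.2.
From dB/dt = 0: 0.974(1 - B*/611) = 0.00481·13.2, giving B* = 611·(1 - 0.0653) = 571.
From dH/dt = 0: 0.00207·571 - 0.524 = 0.0411C*, so C* = 0.658/0.0411 = 16.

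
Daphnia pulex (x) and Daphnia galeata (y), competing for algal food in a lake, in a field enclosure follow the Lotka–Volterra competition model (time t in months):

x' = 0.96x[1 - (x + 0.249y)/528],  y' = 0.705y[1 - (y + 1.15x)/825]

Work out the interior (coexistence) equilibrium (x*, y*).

Setting both brackets to zero gives the nullclines x + 0.249y = 528 and 1.15x + y = 825.
Substituting y = 825 - 1.15x into the first: x(1 - 0.249·1.15) = 528 - 0.249·825.
So x* = 323/0.714 = 452, and then y* = 825 - 1.15·452 = 305.

x* ≈ 452, y* ≈ 305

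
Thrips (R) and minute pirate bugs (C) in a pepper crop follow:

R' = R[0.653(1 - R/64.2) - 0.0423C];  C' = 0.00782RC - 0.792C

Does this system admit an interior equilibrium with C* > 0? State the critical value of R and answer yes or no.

Threshold R = 101; K < 101, so no, the predator goes extinct.

The predator equation gives dC/dt > 0 only when R > 0.792/0.00782 = 101.
Without the predator, R → K = 64.2. Since 64.2 < 101, the predator cannot invade.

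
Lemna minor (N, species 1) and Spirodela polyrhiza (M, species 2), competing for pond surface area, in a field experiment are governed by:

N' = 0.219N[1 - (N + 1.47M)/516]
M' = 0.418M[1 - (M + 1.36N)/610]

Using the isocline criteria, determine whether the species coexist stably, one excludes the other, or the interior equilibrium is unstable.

unstable coexistence (outcome depends on initial conditions)

Compare the nullcline intercepts: K1/α12 = 516/1.47 = 351 < K2 = 610; K2/α21 = 610/1.36 = 449 < K1 = 516.
Since both are reversed, neither can invade when rare; the interior point is a saddle.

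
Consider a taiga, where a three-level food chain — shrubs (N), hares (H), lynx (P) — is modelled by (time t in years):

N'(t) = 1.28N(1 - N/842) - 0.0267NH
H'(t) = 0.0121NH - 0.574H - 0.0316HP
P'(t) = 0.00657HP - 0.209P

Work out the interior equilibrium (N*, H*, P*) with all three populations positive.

N* ≈ 283, H* ≈ 31.8, P* ≈ 90.3

From dP/dt = 0: 0.00657H* = 0.209, so H* = 31.8.
From dN/dt = 0: 1.28(1 - N*/842) = 0.0267·31.8, giving N* = 842·(1 - 0.664) = 283.
From dH/dt = 0: 0.0121·283 - 0.574 = 0.0316P*, so P* = 2.85/0.0316 = 90.3.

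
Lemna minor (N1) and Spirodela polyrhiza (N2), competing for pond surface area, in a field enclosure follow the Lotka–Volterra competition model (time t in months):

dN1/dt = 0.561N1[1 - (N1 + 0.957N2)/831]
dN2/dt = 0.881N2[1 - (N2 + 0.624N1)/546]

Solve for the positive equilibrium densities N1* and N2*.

N1* ≈ 766, N2* ≈ 68.2

Setting both brackets to zero gives the nullclines N1 + 0.957N2 = 831 and 0.624N1 + N2 = 546.
Substituting N2 = 546 - 0.624N1 into the first: N1(1 - 0.957·0.624) = 831 - 0.957·546.
So N1* = 308/0.403 = 766, and then N2* = 546 - 0.624·766 = 68.2.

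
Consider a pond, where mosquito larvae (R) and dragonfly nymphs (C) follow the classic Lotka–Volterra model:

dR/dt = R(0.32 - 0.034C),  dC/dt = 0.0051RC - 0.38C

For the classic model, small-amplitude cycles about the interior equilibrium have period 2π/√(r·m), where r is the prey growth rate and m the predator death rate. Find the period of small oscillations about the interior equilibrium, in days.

Here r = 0.32 and m = 0.38, so r·m = 0.122.
ω = √0.122 = 0.349 per day, hence T = 2π/ω ≈ 18 days.

T ≈ 18 days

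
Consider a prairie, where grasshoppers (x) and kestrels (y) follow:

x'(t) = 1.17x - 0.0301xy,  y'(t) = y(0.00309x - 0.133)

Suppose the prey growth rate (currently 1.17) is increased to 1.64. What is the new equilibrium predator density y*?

y* ≈ 54.5

At the interior fixed point, setting dx/dt = 0 with x > 0 fixes y* = (prey growth rate)/(xy coefficient) — independent of the other coefficients.
With the change, y* = 1.64/0.0301 = 54.5; it rises from 38.9.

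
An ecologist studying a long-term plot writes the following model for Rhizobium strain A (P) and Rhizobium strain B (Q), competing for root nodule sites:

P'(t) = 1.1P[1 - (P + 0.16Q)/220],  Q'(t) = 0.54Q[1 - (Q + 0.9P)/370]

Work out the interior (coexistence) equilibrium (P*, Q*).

P* ≈ 188, Q* ≈ 201

Setting both brackets to zero gives the nullclines P + 0.16Q = 220 and 0.9P + Q = 370.
Substituting Q = 370 - 0.9P into the first: P(1 - 0.16·0.9) = 220 - 0.16·370.
So P* = 161/0.856 = 188, and then Q* = 370 - 0.9·188 = 201.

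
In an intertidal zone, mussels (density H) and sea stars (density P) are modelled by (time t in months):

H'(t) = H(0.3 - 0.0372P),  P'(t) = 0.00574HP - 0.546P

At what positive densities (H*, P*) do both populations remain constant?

Set dP/dt = 0 with P > 0: 0.00574H - 0.546 = 0, so H* = 0.546/0.00574 = 95.1.
Set dH/dt = 0 with H > 0: 0.3 - 0.0372P = 0, so P* = 0.3/0.0372 = 8.06.

H* ≈ 95.1, P* ≈ 8.06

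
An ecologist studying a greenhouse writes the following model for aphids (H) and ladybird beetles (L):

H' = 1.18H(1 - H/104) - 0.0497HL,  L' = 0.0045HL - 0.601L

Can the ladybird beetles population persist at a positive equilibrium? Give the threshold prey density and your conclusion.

The predator equation gives dL/dt > 0 only when H > 0.601/0.0045 = 134.
Without the predator, H → K = 104. Since 104 < 134, the predator cannot invade.

Threshold H = 134; K < 134, so no, the predator goes extinct.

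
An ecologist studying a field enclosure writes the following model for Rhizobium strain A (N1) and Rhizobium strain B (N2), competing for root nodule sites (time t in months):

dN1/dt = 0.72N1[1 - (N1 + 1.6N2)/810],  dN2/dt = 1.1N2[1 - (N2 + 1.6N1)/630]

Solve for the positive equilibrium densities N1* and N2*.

N1* ≈ 127, N2* ≈ 427

Setting both brackets to zero gives the nullclines N1 + 1.6N2 = 810 and 1.6N1 + N2 = 630.
Substituting N2 = 630 - 1.6N1 into the first: N1(1 - 1.6·1.6) = 810 - 1.6·630.
So N1* = -198/-1.56 = 127, and then N2* = 630 - 1.6·127 = 427.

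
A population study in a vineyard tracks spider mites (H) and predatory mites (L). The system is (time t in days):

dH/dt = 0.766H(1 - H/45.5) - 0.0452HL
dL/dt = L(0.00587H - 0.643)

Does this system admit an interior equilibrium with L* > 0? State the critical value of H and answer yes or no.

Threshold H = 110; K < 110, so no, the predator goes extinct.

The predator equation gives dL/dt > 0 only when H > 0.643/0.00587 = 110.
Without the predator, H → K = 45.5. Since 45.5 < 110, the predator cannot invade.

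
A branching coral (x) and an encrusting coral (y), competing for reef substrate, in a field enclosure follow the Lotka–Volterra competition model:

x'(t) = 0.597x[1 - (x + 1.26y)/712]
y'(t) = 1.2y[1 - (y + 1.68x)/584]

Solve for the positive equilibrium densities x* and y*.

x* ≈ 21.3, y* ≈ 548

Setting both brackets to zero gives the nullclines x + 1.26y = 712 and 1.68x + y = 584.
Substituting y = 584 - 1.68x into the first: x(1 - 1.26·1.68) = 712 - 1.26·584.
So x* = -23.8/-1.12 = 21.3, and then y* = 584 - 1.68·21.3 = 548.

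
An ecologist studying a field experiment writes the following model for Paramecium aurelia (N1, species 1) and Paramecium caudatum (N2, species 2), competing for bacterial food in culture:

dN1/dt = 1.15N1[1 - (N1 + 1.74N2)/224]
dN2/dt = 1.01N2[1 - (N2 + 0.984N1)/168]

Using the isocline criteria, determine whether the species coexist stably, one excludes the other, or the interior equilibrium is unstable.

Compare the nullcline intercepts: K1/α12 = 224/1.74 = 129 < K2 = 168; K2/α21 = 168/0.984 = 171 < K1 = 224.
Since both are reversed, neither can invade when rare; the interior point is a saddle.

unstable coexistence (outcome depends on initial conditions)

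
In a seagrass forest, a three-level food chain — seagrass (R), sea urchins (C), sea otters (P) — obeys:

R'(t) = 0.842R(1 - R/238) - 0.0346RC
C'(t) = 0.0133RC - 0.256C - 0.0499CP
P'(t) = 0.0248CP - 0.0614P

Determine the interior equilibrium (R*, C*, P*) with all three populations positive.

R* ≈ 214, C* ≈ 2.48, P* ≈ 51.9

From dP/dt = 0: 0.0248C* = 0.0614, so C* = 2.48.
From dR/dt = 0: 0.842(1 - R*/238) = 0.0346·2.48, giving R* = 238·(1 - 0.102) = 214.
From dC/dt = 0: 0.0133·214 - 0.256 = 0.0499P*, so P* = 2.59/0.0499 = 51.9.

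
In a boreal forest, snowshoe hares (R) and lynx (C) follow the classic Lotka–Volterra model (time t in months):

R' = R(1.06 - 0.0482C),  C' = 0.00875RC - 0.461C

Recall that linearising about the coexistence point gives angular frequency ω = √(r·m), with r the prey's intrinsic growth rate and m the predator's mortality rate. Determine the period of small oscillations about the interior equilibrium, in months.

Here r = 1.06 and m = 0.461, so r·m = 0.489.
ω = √0.489 = 0.699 per month, hence T = 2π/ω ≈ 8.99 months.

T ≈ 8.99 months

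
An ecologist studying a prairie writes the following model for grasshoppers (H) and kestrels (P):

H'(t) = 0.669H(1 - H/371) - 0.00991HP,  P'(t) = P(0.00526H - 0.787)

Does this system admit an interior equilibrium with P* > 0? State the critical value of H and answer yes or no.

Threshold H = 150; K > 150, so yes, the predator persists.

The predator equation gives dP/dt > 0 only when H > 0.787/0.00526 = 150.
Without the predator, H → K = 371. Since 371 > 150, the predator can invade and persist.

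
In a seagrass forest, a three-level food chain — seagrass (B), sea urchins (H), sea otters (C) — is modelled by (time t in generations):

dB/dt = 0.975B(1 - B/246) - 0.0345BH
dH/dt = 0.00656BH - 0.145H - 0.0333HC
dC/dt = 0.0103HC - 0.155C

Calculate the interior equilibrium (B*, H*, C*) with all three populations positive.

B* ≈ 115, H* ≈ 15, C* ≈ 18.3

From dC/dt = 0: 0.0103H* = 0.155, so H* = 15.
From dB/dt = 0: 0.975(1 - B*/246) = 0.0345·15, giving B* = 246·(1 - 0.532) = 115.
From dH/dt = 0: 0.00656·115 - 0.145 = 0.0333C*, so C* = 0.609/0.0333 = 18.3.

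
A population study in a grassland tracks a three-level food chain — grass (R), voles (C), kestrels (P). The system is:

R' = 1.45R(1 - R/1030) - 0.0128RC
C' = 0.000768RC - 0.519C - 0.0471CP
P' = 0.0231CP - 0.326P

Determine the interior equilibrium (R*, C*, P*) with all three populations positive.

R* ≈ 902, C* ≈ 14.1, P* ≈ 3.68

From dP/dt = 0: 0.0231C* = 0.326, so C* = 14.1.
From dR/dt = 0: 1.45(1 - R*/1030) = 0.0128·14.1, giving R* = 1030·(1 - 0.125) = 902.
From dC/dt = 0: 0.000768·902 - 0.519 = 0.0471P*, so P* = 0.173/0.0471 = 3.68.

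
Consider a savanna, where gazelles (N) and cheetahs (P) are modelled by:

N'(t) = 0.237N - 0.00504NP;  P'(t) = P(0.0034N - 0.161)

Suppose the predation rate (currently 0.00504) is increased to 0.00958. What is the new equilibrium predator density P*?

At the interior fixed point, setting dN/dt = 0 with N > 0 fixes P* = (prey growth rate)/(NP coefficient) — independent of the other coefficients.
With the change, P* = 0.237/0.00958 = 24.7; it falls from 47.

P* ≈ 24.7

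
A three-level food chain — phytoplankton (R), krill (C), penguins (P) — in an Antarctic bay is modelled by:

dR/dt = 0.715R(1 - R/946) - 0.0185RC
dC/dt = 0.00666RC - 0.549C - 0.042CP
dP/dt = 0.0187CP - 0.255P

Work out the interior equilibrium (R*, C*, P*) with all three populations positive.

R* ≈ 612, C* ≈ 13.6, P* ≈ 84

From dP/dt = 0: 0.0187C* = 0.255, so C* = 13.6.
From dR/dt = 0: 0.715(1 - R*/946) = 0.0185·13.6, giving R* = 946·(1 - 0.353) = 612.
From dC/dt = 0: 0.00666·612 - 0.549 = 0.042P*, so P* = 3.53/0.042 = 84.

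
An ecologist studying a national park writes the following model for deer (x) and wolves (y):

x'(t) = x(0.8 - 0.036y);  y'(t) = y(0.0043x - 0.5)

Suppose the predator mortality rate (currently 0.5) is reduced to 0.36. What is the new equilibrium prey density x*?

x* ≈ 83.7

At the interior fixed point, setting dy/dt = 0 with y > 0 fixes x* = (predator death rate)/(xy coefficient) — independent of the other coefficients.
With the change, x* = 0.36/0.0043 = 83.7; it falls from 116.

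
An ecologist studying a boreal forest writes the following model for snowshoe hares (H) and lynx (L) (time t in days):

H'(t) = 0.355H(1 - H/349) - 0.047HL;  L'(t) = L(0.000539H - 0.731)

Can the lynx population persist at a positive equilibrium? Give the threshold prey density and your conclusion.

Threshold H = 1360; K < 1360, so no, the predator goes extinct.

The predator equation gives dL/dt > 0 only when H > 0.731/0.000539 = 1360.
Without the predator, H → K = 349. Since 349 < 1360, the predator cannot invade.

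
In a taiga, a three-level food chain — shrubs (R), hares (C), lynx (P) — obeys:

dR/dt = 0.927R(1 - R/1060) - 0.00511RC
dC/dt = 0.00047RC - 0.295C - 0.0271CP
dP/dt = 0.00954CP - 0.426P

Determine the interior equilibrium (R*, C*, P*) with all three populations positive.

From dP/dt = 0: 0.00954C* = 0.426, so C* = 44.7.
From dR/dt = 0: 0.927(1 - R*/1060) = 0.00511·44.7, giving R* = 1060·(1 - 0.246) = 799.
From dC/dt = 0: 0.00047·799 - 0.295 = 0.0271P*, so P* = 0.0806/0.0271 = 2.97.

R* ≈ 799, C* ≈ 44.7, P* ≈ 2.97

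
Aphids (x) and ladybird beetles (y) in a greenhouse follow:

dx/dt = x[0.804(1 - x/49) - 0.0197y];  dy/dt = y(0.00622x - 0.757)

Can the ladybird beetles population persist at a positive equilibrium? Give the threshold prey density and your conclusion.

Threshold x = 122; K < 122, so no, the predator goes extinct.

The predator equation gives dy/dt > 0 only when x > 0.757/0.00622 = 122.
Without the predator, x → K = 49. Since 49 < 122, the predator cannot invade.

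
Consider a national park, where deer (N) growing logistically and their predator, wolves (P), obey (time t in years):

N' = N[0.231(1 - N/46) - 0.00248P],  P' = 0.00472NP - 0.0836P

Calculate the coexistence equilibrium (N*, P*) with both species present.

N* ≈ 17.7, P* ≈ 57.3

From dP/dt = 0 with P > 0: 0.00472N* = 0.0836, so N* = 17.7.
Substitute into dN/dt = 0: 0.231(1 - 17.7/46) = 0.00248P*.
The bracket is 0.615, giving P* = 0.142/0.00248 = 57.3.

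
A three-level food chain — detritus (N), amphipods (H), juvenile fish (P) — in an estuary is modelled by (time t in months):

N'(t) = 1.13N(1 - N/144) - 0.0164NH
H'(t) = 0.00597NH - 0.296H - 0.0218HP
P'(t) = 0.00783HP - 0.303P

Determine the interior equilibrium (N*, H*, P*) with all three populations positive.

N* ≈ 63.1, H* ≈ 38.7, P* ≈ 3.71

From dP/dt = 0: 0.00783H* = 0.303, so H* = 38.7.
From dN/dt = 0: 1.13(1 - N*/144) = 0.0164·38.7, giving N* = 144·(1 - 0.562) = 63.1.
From dH/dt = 0: 0.00597·63.1 - 0.296 = 0.0218P*, so P* = 0.0809/0.0218 = 3.71.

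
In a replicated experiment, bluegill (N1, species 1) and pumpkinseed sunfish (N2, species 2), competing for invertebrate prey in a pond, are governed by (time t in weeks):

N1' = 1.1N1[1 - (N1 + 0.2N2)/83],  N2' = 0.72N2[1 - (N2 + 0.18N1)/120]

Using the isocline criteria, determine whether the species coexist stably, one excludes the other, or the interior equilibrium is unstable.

Compare the nullcline intercepts: K1/α12 = 83/0.2 = 415 > K2 = 120; K2/α21 = 120/0.18 = 667 > K1 = 83.
Since both inequalities hold, each species can invade when rare, so the interior equilibrium is stable.

stable coexistence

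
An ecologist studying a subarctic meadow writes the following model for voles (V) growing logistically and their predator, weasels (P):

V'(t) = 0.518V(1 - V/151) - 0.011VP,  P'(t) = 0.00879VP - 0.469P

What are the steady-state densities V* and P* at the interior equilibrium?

From dP/dt = 0 with P > 0: 0.00879V* = 0.469, so V* = 53.4.
Substitute into dV/dt = 0: 0.518(1 - 53.4/151) = 0.011P*.
The bracket is 0.647, giving P* = 0.335/0.011 = 30.5.

V* ≈ 53.4, P* ≈ 30.5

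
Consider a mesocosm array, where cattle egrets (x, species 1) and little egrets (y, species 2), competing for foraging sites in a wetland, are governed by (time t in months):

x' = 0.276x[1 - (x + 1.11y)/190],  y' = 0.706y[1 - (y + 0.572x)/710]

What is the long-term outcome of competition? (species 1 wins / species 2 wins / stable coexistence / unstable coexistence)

Compare the nullcline intercepts: K1/α12 = 190/1.11 = 171 < K2 = 710; K2/α21 = 710/0.572 = 1240 > K1 = 190.
Since the inequalities point opposite ways, species 2 can invade but species 1 cannot.

species 2 excludes species 1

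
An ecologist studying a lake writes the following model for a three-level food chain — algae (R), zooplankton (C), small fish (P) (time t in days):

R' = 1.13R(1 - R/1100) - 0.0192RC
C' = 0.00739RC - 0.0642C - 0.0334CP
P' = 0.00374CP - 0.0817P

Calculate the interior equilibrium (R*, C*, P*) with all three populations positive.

R* ≈ 692, C* ≈ 21.8, P* ≈ 151

From dP/dt = 0: 0.00374C* = 0.0817, so C* = 21.8.
From dR/dt = 0: 1.13(1 - R*/1100) = 0.0192·21.8, giving R* = 1100·(1 - 0.371) = 692.
From dC/dt = 0: 0.00739·692 - 0.0642 = 0.0334P*, so P* = 5.05/0.0334 = 151.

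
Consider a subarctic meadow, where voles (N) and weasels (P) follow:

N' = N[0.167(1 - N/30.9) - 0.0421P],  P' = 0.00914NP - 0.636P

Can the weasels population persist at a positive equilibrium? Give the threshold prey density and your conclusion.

Threshold N = 69.6; K < 69.6, so no, the predator goes extinct.

The predator equation gives dP/dt > 0 only when N > 0.636/0.00914 = 69.6.
Without the predator, N → K = 30.9. Since 30.9 < 69.6, the predator cannot invade.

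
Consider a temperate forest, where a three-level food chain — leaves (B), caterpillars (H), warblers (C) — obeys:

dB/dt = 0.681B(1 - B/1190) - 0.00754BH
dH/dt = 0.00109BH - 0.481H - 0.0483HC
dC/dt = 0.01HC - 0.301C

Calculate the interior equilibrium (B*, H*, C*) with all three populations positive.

B* ≈ 793, H* ≈ 30.1, C* ≈ 7.95

From dC/dt = 0: 0.01H* = 0.301, so H* = 30.1.
From dB/dt = 0: 0.681(1 - B*/1190) = 0.00754·30.1, giving B* = 1190·(1 - 0.333) = 793.
From dH/dt = 0: 0.00109·793 - 0.481 = 0.0483C*, so C* = 0.384/0.0483 = 7.95.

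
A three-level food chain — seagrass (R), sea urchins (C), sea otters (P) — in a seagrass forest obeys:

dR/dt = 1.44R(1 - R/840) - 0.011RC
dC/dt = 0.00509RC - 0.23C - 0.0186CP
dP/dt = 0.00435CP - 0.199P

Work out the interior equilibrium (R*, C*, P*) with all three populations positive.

R* ≈ 546, C* ≈ 45.7, P* ≈ 137

From dP/dt = 0: 0.00435C* = 0.199, so C* = 45.7.
From dR/dt = 0: 1.44(1 - R*/840) = 0.011·45.7, giving R* = 840·(1 - 0.349) = 546.
From dC/dt = 0: 0.00509·546 - 0.23 = 0.0186P*, so P* = 2.55/0.0186 = 137.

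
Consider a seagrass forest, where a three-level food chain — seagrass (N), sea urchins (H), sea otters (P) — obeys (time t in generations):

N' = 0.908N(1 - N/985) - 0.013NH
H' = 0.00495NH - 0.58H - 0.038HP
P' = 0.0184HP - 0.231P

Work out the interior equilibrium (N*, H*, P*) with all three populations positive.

From dP/dt = 0: 0.0184H* = 0.231, so H* = 12.6.
From dN/dt = 0: 0.908(1 - N*/985) = 0.013·12.6, giving N* = 985·(1 - 0.18) = 808.
From dH/dt = 0: 0.00495·808 - 0.58 = 0.038P*, so P* = 3.42/0.038 = 90.

N* ≈ 808, H* ≈ 12.6, P* ≈ 90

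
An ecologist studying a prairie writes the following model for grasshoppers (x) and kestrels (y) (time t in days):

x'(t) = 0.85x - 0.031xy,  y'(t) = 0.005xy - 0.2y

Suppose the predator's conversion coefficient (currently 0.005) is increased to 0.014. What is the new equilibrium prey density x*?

At the interior fixed point, setting dy/dt = 0 with y > 0 fixes x* = (predator death rate)/(xy coefficient) — independent of the other coefficients.
With the change, x* = 0.2/0.014 = 14.3; it falls from 40.

x* ≈ 14.3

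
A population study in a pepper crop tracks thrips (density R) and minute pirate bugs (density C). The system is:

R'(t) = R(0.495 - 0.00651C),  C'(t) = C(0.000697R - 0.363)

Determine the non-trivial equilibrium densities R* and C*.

Set dC/dt = 0 with C > 0: 0.000697R - 0.363 = 0, so R* = 0.363/0.000697 = 521.
Set dR/dt = 0 with R > 0: 0.495 - 0.00651C = 0, so C* = 0.495/0.00651 = 76.

R* ≈ 521, C* ≈ 76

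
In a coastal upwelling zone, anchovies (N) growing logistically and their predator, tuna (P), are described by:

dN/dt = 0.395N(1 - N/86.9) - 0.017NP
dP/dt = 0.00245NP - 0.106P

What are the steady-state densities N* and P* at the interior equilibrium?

N* ≈ 43.3, P* ≈ 11.7

From dP/dt = 0 with P > 0: 0.00245N* = 0.106, so N* = 43.3.
Substitute into dN/dt = 0: 0.395(1 - 43.3/86.9) = 0.017P*.
The bracket is 0.502, giving P* = 0.198/0.017 = 11.7.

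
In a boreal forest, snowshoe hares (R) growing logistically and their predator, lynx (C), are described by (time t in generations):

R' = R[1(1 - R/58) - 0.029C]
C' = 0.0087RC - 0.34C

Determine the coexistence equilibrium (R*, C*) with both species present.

From dC/dt = 0 with C > 0: 0.0087R* = 0.34, so R* = 39.1.
Substitute into dR/dt = 0: 1(1 - 39.1/58) = 0.029C*.
The bracket is 0.326, giving C* = 0.326/0.029 = 11.2.

R* ≈ 39.1, C* ≈ 11.2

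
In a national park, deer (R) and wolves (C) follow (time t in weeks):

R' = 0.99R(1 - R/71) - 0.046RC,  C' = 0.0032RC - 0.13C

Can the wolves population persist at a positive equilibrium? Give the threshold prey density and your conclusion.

Threshold R = 40.6; K > 40.6, so yes, the predator persists.

The predator equation gives dC/dt > 0 only when R > 0.13/0.0032 = 40.6.
Without the predator, R → K = 71. Since 71 > 40.6, the predator can invade and persist.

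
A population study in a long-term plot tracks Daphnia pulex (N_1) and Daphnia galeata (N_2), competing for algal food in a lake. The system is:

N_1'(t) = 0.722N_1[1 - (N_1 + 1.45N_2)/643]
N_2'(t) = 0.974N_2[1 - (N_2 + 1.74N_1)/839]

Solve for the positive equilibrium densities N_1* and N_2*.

N_1* ≈ 377, N_2* ≈ 184

Setting both brackets to zero gives the nullclines N_1 + 1.45N_2 = 643 and 1.74N_1 + N_2 = 839.
Substituting N_2 = 839 - 1.74N_1 into the first: N_1(1 - 1.45·1.74) = 643 - 1.45·839.
So N_1* = -574/-1.52 = 377, and then N_2* = 839 - 1.74·377 = 184.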